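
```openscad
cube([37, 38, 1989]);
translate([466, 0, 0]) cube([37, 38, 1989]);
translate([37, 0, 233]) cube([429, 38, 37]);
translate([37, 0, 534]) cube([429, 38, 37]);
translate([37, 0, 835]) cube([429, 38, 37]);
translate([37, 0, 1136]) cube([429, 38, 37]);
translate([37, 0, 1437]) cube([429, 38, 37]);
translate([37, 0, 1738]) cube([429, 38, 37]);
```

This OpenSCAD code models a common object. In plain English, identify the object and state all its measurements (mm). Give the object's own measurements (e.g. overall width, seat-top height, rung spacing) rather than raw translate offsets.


A straight ladder. Two 37×38 mm vertical rails, 1989 mm tall, stand 503 mm apart (outside-to-outside) with their front faces coplanar on the −y side. 6 rungs, each 38 mm deep and 37 mm tall, span between the inner faces of the rails, front faces flush with the rails. The lowest rung's underside is at z = 233 mm and rungs are spaced 301 mm apart (underside to underside).


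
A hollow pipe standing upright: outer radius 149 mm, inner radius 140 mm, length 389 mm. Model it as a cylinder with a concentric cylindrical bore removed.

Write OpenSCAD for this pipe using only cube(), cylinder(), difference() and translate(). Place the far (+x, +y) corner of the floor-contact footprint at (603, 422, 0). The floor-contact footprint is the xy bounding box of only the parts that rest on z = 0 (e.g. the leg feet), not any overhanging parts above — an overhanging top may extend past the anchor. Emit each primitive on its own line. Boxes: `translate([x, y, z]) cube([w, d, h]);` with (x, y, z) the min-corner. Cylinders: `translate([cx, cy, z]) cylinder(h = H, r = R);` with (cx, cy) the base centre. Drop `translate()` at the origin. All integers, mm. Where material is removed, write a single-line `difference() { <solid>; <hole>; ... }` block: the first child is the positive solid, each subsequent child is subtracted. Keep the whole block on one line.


difference() { translate([454, 273, 0]) cylinder(h = 389, r = 149); translate([454, 273, 0]) cylinder(h = 389, r = 140); }


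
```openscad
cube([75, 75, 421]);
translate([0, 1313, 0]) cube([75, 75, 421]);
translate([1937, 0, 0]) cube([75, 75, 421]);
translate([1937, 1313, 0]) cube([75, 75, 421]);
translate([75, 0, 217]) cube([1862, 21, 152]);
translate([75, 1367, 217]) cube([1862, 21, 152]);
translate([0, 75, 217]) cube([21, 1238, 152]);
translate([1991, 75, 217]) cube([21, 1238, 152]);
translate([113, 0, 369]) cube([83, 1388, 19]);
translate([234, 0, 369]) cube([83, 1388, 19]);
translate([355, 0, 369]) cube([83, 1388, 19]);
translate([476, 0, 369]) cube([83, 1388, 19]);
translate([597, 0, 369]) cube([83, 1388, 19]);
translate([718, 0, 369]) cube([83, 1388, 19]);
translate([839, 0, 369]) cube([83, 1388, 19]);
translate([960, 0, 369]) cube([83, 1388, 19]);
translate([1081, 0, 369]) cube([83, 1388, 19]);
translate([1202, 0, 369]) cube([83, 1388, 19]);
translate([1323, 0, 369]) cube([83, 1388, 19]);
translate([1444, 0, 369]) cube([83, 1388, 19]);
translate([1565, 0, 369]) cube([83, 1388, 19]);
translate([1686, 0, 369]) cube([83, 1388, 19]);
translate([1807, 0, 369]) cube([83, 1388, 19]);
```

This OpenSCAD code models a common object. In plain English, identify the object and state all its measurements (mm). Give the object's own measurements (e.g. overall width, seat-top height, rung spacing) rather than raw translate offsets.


A bed frame 2012 mm long (x) by 1388 mm wide (y). Four 75×75 mm corner posts, 421 mm tall, at the corners of the footprint. Four rails of 21 mm thickness and 152 mm height run between adjacent posts with their undersides at z = 217 mm, their outer faces flush with the outside of the frame (the two x-running rails run between the posts' inner faces; the two y-running rails run between the posts' inner faces). 15 slats, each 83 mm wide (x) and 19 mm thick, lie across the top of the two x-running rails, running the full 1388 mm width of the frame in y; along x they sit between the end posts with a 38 mm gap after the −x posts and between neighbouring slats, leaving 47 mm before the +x posts.


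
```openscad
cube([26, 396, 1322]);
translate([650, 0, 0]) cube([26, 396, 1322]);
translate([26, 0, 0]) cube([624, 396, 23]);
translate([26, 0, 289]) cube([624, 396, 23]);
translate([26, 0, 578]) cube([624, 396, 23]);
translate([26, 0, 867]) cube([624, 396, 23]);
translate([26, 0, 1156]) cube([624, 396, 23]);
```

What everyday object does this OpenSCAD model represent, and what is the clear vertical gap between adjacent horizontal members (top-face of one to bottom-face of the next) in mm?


A bookshelf. The clear shelf gap is 266 mm.

Two tall side panels with 5 horizontal boards between them — a bookshelf. The first two shelf undersides are at z = 0 and z = 289; with shelf thickness 23, the clear gap is 289 − 0 − 23 = 266 mm.


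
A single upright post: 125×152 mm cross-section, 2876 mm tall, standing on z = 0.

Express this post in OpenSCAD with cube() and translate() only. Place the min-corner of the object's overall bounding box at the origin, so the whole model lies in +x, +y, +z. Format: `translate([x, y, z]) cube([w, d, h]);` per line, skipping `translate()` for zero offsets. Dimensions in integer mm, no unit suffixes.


cube([125, 152, 2876]);


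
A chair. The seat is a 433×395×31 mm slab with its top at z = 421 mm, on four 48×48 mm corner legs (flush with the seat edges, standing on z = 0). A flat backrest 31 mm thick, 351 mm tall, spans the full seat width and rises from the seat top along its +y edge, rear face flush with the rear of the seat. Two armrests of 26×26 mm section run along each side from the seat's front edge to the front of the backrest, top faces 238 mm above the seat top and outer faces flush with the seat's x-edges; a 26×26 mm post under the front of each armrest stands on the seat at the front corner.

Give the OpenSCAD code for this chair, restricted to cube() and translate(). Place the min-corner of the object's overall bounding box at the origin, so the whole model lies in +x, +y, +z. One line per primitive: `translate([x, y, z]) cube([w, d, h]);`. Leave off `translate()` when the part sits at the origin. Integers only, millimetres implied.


// leg_h = 421 - 31 = 390
// arm post h = 238 - 26 = 212
translate([0, 0, 390]) cube([433, 395, 31]);
cube([48, 48, 390]);
translate([385, 0, 0]) cube([48, 48, 390]);
translate([0, 347, 0]) cube([48, 48, 390]);
translate([385, 347, 0]) cube([48, 48, 390]);
translate([0, 364, 421]) cube([433, 31, 351]);
translate([0, 0, 633]) cube([26, 364, 26]);
translate([407, 0, 633]) cube([26, 364, 26]);
translate([0, 0, 421]) cube([26, 26, 212]);
translate([407, 0, 421]) cube([26, 26, 212]);


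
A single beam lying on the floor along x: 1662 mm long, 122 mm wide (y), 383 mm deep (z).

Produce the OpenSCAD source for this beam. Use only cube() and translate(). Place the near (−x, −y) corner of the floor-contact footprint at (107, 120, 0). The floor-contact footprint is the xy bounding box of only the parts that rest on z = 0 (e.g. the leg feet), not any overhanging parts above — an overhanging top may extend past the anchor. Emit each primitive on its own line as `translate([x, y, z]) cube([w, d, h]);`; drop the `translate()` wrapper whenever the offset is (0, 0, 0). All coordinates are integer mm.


translate([107, 120, 0]) cube([1662, 122, 383]);


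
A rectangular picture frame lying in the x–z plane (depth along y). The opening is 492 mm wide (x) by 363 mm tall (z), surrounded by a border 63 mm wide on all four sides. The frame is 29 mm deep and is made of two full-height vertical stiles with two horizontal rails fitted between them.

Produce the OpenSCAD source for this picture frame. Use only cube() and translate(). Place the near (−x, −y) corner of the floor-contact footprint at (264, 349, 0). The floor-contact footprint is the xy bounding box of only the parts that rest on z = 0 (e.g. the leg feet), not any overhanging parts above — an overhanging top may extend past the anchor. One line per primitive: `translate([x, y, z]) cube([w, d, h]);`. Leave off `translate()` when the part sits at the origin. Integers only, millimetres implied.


translate([264, 349, 0]) cube([63, 29, 489]);
translate([819, 349, 0]) cube([63, 29, 489]);
translate([327, 349, 0]) cube([492, 29, 63]);
translate([327, 349, 426]) cube([492, 29, 63]);


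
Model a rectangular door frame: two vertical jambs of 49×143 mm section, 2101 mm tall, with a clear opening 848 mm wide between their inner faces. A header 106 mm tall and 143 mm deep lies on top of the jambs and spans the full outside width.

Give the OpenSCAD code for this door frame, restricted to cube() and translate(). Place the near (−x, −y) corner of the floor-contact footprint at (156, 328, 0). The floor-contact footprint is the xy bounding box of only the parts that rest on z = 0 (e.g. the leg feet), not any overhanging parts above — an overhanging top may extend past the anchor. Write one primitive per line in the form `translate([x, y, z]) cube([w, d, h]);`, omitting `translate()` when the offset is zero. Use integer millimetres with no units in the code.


translate([156, 328, 0]) cube([49, 143, 2101]);
translate([1053, 328, 0]) cube([49, 143, 2101]);
translate([156, 328, 2101]) cube([946, 143, 106]);


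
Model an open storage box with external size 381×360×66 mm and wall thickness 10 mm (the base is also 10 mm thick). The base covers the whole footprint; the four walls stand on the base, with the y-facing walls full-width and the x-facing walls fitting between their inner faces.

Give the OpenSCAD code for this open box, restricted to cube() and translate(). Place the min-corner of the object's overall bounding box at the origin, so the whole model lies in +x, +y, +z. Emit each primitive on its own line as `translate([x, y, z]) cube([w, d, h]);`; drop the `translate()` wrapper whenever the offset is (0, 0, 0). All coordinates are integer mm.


cube([381, 360, 10]);
translate([0, 0, 10]) cube([381, 10, 56]);
translate([0, 350, 10]) cube([381, 10, 56]);
translate([0, 10, 10]) cube([10, 340, 56]);
translate([371, 10, 10]) cube([10, 340, 56]);


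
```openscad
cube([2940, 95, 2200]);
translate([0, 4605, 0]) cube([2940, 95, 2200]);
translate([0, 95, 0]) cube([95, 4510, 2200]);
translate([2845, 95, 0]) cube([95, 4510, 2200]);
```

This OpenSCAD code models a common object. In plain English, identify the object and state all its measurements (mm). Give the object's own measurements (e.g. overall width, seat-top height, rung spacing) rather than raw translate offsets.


The wall frame of a small rectangular building: four walls, each 2200 mm tall and 95 mm thick, enclosing a footprint 2940 mm (x) by 4700 mm (y) outside-to-outside, with no floor or roof. The front and back walls (the −y and +y sides) span the full width; the two side walls fit between them.


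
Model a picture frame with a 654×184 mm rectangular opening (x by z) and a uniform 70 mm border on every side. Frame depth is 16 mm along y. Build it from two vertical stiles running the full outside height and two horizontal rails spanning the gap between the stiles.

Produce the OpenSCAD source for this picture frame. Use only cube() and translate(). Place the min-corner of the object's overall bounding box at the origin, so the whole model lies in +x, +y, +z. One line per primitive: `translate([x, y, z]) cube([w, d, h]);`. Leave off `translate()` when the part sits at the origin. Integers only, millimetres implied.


cube([70, 16, 324]);
translate([724, 0, 0]) cube([70, 16, 324]);
translate([70, 0, 0]) cube([654, 16, 70]);
translate([70, 0, 254]) cube([654, 16, 70]);


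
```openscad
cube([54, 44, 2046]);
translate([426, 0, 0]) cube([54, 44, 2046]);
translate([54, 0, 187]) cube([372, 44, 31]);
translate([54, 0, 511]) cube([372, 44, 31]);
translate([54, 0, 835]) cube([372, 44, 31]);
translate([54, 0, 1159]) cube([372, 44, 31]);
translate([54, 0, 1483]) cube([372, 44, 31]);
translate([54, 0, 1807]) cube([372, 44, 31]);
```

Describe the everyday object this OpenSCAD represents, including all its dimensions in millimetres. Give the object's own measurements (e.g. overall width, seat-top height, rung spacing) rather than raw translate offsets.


A straight ladder. Two 54×44 mm vertical rails, 2046 mm tall, stand 480 mm apart (outside-to-outside) with their front faces coplanar on the −y side. 6 rungs, each 44 mm deep and 31 mm tall, span between the inner faces of the rails, front faces flush with the rails. The lowest rung's underside is at z = 187 mm and rungs are spaced 324 mm apart (underside to underside).


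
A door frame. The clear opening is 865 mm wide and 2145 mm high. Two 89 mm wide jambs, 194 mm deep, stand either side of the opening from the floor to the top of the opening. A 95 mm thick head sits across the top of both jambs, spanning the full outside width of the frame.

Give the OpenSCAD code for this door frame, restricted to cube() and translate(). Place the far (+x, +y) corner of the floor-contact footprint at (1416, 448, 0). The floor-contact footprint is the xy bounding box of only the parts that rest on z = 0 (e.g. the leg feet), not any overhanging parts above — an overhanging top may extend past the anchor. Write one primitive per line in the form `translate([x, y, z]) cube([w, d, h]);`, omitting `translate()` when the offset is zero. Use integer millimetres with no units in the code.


translate([373, 254, 0]) cube([89, 194, 2145]);
translate([1327, 254, 0]) cube([89, 194, 2145]);
translate([373, 254, 2145]) cube([1043, 194, 95]);


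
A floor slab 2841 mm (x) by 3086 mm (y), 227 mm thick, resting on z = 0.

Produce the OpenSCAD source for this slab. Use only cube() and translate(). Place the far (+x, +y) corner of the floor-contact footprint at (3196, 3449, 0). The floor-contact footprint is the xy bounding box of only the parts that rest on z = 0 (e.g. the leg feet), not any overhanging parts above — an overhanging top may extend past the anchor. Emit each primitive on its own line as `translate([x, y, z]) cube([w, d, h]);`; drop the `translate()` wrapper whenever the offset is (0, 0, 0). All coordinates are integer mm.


translate([355, 363, 0]) cube([2841, 3086, 227]);


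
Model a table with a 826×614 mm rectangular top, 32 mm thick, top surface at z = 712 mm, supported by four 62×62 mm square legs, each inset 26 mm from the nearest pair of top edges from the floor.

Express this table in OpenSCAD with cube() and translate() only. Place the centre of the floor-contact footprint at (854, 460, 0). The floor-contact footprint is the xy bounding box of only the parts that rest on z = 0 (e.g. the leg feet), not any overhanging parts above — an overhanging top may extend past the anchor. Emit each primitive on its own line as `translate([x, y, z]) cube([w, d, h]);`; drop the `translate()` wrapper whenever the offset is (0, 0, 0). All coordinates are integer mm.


translate([441, 153, 680]) cube([826, 614, 32]);
translate([467, 179, 0]) cube([62, 62, 680]);
translate([1179, 179, 0]) cube([62, 62, 680]);
translate([467, 679, 0]) cube([62, 62, 680]);
translate([1179, 679, 0]) cube([62, 62, 680]);


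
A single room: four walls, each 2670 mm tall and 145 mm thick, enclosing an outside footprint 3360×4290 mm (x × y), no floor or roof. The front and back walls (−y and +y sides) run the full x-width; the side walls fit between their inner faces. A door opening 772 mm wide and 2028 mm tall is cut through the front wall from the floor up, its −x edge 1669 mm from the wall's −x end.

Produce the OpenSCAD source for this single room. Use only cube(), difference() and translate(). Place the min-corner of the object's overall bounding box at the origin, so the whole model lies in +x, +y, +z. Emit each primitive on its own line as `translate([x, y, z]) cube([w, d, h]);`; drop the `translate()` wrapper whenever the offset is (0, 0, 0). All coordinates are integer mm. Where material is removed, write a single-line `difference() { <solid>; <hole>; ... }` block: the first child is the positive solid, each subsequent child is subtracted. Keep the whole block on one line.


difference() { cube([3360, 145, 2670]); translate([1669, 0, 0]) cube([772, 145, 2028]); }
translate([0, 4145, 0]) cube([3360, 145, 2670]);
translate([0, 145, 0]) cube([145, 4000, 2670]);
translate([3215, 145, 0]) cube([145, 4000, 2670]);


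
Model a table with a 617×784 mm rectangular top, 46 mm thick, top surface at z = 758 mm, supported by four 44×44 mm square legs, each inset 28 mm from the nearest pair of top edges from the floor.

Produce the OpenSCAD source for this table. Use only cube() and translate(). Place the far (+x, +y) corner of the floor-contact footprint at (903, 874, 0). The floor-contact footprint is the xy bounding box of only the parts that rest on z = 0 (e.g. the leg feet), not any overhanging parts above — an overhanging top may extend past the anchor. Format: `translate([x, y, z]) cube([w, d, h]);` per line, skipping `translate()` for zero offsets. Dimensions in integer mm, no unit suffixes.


translate([314, 118, 712]) cube([617, 784, 46]);
translate([342, 146, 0]) cube([44, 44, 712]);
translate([859, 146, 0]) cube([44, 44, 712]);
translate([342, 830, 0]) cube([44, 44, 712]);
translate([859, 830, 0]) cube([44, 44, 712]);


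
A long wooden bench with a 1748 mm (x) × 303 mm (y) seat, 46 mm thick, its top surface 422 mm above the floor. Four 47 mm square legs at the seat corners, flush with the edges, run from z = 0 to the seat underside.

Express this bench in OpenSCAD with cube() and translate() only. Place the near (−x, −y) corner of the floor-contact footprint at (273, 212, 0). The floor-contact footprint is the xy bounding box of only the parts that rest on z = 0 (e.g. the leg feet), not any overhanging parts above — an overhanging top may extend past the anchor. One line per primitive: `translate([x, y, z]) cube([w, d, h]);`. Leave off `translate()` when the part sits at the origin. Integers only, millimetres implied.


translate([273, 212, 376]) cube([1748, 303, 46]);
translate([273, 212, 0]) cube([47, 47, 376]);
translate([273, 468, 0]) cube([47, 47, 376]);
translate([1974, 212, 0]) cube([47, 47, 376]);
translate([1974, 468, 0]) cube([47, 47, 376]);


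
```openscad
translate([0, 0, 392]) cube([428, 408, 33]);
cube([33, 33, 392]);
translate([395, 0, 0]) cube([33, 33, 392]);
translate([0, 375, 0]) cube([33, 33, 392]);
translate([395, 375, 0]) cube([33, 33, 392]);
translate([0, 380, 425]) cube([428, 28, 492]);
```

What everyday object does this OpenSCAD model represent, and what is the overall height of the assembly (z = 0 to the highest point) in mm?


A chair. The overall height is 917 mm.

A slab on four corner posts with a tall panel at the back — a chair. The seat slab sits at z = 392 with thickness 33, and the 492 mm backrest starts at the seat top, so the overall height is 392 + 33 + 492 = 917 mm.


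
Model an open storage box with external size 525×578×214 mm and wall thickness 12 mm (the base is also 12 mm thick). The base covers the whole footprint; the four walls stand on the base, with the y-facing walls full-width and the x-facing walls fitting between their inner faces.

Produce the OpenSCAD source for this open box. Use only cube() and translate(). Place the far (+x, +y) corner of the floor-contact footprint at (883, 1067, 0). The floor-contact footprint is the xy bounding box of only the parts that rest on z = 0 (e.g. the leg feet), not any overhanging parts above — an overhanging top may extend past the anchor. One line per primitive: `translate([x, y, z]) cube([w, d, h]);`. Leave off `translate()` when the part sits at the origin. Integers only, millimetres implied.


translate([358, 489, 0]) cube([525, 578, 12]);
translate([358, 489, 12]) cube([525, 12, 202]);
translate([358, 1055, 12]) cube([525, 12, 202]);
translate([358, 501, 12]) cube([12, 554, 202]);
translate([871, 501, 12]) cube([12, 554, 202]);


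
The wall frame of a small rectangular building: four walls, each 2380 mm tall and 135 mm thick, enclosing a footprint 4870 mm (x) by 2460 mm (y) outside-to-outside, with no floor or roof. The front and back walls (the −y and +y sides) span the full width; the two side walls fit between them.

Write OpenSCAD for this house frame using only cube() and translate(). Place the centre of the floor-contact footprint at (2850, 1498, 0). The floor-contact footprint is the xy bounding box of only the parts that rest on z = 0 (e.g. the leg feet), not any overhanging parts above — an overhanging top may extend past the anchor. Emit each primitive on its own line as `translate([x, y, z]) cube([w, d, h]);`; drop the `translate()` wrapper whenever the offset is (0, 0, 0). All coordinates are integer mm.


translate([415, 268, 0]) cube([4870, 135, 2380]);
translate([415, 2593, 0]) cube([4870, 135, 2380]);
translate([415, 403, 0]) cube([135, 2190, 2380]);
translate([5150, 403, 0]) cube([135, 2190, 2380]);


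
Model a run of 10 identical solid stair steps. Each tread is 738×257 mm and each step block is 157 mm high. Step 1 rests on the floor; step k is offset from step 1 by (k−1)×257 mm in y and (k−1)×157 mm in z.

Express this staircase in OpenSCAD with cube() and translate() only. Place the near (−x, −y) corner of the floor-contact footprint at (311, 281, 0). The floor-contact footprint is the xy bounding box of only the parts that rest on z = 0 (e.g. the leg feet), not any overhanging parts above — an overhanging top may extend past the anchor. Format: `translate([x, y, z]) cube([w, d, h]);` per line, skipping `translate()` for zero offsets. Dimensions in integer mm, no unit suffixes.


translate([311, 281, 0]) cube([738, 257, 157]);
translate([311, 538, 157]) cube([738, 257, 157]);
translate([311, 795, 314]) cube([738, 257, 157]);
translate([311, 1052, 471]) cube([738, 257, 157]);
translate([311, 1309, 628]) cube([738, 257, 157]);
translate([311, 1566, 785]) cube([738, 257, 157]);
translate([311, 1823, 942]) cube([738, 257, 157]);
translate([311, 2080, 1099]) cube([738, 257, 157]);
translate([311, 2337, 1256]) cube([738, 257, 157]);
translate([311, 2594, 1413]) cube([738, 257, 157]);


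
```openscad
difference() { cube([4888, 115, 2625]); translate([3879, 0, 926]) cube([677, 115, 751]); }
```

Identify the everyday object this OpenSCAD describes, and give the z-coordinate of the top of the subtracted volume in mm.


A wall with a window opening. The window head height is 1677 mm.

A wall with a rectangular opening subtracted — a window. Sill at z = 926, opening 751 mm tall, so the head is at 926 + 751 = 1677 mm.


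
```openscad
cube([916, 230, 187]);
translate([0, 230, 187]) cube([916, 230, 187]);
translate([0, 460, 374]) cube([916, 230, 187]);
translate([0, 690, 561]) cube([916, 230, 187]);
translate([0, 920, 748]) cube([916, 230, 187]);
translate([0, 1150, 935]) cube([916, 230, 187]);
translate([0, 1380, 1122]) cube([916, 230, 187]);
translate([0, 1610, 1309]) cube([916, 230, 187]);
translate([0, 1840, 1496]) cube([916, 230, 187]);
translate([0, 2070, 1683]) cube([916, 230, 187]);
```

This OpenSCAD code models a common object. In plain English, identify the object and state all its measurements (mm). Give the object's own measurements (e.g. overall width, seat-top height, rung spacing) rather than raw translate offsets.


A straight staircase of 10 solid steps. Each step is 916 mm wide (x), 230 mm deep (y, the going) and 187 mm tall (the rise). The first step rests on the floor; each subsequent step sits one going further in +y and one rise higher in +z, directly behind and above the previous step with no overlap.


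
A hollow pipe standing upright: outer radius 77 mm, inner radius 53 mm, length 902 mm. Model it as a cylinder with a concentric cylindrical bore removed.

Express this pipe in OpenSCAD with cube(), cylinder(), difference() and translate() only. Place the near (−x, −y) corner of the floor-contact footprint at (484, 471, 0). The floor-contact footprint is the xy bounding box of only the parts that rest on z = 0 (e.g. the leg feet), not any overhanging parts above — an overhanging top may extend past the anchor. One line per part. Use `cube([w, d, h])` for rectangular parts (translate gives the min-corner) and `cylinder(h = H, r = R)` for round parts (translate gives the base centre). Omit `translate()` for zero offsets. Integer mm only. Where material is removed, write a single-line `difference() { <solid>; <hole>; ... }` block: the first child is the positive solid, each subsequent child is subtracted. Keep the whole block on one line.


difference() { translate([561, 548, 0]) cylinder(h = 902, r = 77); translate([561, 548, 0]) cylinder(h = 902, r = 53); }


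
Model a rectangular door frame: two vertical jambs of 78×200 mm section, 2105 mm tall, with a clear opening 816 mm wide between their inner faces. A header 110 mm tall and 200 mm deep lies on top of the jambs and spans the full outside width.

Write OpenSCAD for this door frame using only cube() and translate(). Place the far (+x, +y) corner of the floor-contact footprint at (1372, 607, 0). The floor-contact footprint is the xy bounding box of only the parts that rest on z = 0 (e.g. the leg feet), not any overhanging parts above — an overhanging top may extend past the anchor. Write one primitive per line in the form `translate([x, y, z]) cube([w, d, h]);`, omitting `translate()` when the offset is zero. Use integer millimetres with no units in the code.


translate([400, 407, 0]) cube([78, 200, 2105]);
translate([1294, 407, 0]) cube([78, 200, 2105]);
translate([400, 407, 2105]) cube([972, 200, 110]);


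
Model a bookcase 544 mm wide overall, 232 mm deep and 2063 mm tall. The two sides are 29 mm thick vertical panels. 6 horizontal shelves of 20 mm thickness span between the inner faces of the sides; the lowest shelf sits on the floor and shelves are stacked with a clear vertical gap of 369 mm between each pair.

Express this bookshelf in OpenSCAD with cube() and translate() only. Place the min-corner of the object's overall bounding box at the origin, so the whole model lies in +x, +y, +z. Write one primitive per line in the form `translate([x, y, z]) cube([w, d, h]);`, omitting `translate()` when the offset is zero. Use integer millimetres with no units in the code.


cube([29, 232, 2063]);
translate([515, 0, 0]) cube([29, 232, 2063]);
translate([29, 0, 0]) cube([486, 232, 20]);
translate([29, 0, 389]) cube([486, 232, 20]);
translate([29, 0, 778]) cube([486, 232, 20]);
translate([29, 0, 1167]) cube([486, 232, 20]);
translate([29, 0, 1556]) cube([486, 232, 20]);
translate([29, 0, 1945]) cube([486, 232, 20]);


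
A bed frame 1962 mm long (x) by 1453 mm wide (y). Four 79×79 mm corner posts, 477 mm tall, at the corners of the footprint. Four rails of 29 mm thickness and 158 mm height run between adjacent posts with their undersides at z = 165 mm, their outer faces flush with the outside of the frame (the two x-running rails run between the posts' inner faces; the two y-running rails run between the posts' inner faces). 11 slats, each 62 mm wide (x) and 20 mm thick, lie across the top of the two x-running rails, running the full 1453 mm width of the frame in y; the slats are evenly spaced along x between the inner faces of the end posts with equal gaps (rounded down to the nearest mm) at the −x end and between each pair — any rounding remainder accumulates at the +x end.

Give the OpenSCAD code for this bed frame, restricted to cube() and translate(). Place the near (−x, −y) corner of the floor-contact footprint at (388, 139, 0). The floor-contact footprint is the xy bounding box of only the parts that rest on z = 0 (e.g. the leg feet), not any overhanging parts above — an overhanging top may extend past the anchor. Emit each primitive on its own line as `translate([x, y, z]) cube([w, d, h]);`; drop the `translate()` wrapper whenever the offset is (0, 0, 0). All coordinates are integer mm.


translate([388, 139, 0]) cube([79, 79, 477]);
translate([388, 1513, 0]) cube([79, 79, 477]);
translate([2271, 139, 0]) cube([79, 79, 477]);
translate([2271, 1513, 0]) cube([79, 79, 477]);
translate([467, 139, 165]) cube([1804, 29, 158]);
translate([467, 1563, 165]) cube([1804, 29, 158]);
translate([388, 218, 165]) cube([29, 1295, 158]);
translate([2321, 218, 165]) cube([29, 1295, 158]);
translate([560, 139, 323]) cube([62, 1453, 20]);
translate([715, 139, 323]) cube([62, 1453, 20]);
translate([870, 139, 323]) cube([62, 1453, 20]);
translate([1025, 139, 323]) cube([62, 1453, 20]);
translate([1180, 139, 323]) cube([62, 1453, 20]);
translate([1335, 139, 323]) cube([62, 1453, 20]);
translate([1490, 139, 323]) cube([62, 1453, 20]);
translate([1645, 139, 323]) cube([62, 1453, 20]);
translate([1800, 139, 323]) cube([62, 1453, 20]);
translate([1955, 139, 323]) cube([62, 1453, 20]);
translate([2110, 139, 323]) cube([62, 1453, 20]);


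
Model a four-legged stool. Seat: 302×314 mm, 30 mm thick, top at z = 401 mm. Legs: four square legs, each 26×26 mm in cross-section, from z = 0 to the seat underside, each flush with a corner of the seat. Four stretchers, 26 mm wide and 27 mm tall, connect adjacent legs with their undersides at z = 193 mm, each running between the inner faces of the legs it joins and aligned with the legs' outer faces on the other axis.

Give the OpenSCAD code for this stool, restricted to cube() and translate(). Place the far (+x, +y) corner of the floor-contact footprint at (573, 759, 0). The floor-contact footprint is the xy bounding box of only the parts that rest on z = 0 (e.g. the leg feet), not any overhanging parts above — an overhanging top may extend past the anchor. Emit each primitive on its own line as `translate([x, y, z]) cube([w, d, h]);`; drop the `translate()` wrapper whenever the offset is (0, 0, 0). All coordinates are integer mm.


translate([271, 445, 371]) cube([302, 314, 30]);
translate([271, 445, 0]) cube([26, 26, 371]);
translate([547, 445, 0]) cube([26, 26, 371]);
translate([271, 733, 0]) cube([26, 26, 371]);
translate([547, 733, 0]) cube([26, 26, 371]);
translate([297, 445, 193]) cube([250, 26, 27]);
translate([297, 733, 193]) cube([250, 26, 27]);
translate([271, 471, 193]) cube([26, 262, 27]);
translate([547, 471, 193]) cube([26, 262, 27]);


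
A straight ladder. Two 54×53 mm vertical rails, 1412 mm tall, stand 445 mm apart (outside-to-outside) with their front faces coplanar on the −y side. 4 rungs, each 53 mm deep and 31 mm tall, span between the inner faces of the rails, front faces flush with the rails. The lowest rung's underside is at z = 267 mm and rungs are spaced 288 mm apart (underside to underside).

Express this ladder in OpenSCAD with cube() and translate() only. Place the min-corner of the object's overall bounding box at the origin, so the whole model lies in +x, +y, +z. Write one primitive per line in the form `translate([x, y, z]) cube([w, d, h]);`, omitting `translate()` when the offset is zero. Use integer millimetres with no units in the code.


// rung span = 445 - 2*54 = 337
// rung[k] z = 267 + k*288
cube([54, 53, 1412]);
translate([391, 0, 0]) cube([54, 53, 1412]);
translate([54, 0, 267]) cube([337, 53, 31]);
translate([54, 0, 555]) cube([337, 53, 31]);
translate([54, 0, 843]) cube([337, 53, 31]);
translate([54, 0, 1131]) cube([337, 53, 31]);


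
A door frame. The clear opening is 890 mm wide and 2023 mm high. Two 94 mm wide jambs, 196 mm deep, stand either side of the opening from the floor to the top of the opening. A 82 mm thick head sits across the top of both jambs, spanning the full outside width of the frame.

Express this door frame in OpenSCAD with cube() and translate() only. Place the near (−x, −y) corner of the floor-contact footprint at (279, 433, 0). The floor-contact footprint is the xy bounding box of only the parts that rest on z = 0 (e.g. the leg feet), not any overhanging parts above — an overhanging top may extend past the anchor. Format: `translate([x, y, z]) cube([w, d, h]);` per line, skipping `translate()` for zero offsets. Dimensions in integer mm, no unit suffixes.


translate([279, 433, 0]) cube([94, 196, 2023]);
translate([1263, 433, 0]) cube([94, 196, 2023]);
translate([279, 433, 2023]) cube([1078, 196, 82]);


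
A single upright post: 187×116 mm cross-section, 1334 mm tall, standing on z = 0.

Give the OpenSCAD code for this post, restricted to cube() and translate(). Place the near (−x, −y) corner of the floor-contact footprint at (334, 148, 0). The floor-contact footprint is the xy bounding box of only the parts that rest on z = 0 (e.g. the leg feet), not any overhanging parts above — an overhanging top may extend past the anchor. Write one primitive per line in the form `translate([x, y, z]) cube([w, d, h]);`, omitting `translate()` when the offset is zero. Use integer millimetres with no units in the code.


translate([334, 148, 0]) cube([187, 116, 1334]);


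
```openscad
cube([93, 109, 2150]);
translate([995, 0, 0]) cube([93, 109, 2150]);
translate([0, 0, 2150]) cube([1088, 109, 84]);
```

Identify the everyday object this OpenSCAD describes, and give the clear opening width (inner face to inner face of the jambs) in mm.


A door frame. The clear opening width is 902 mm.

Two 2150 mm tall posts with a header on top — a door frame. The left jamb is 93 mm wide at x = 0; the right jamb starts at x = 995. The clear opening is 995 − 93 = 902 mm.


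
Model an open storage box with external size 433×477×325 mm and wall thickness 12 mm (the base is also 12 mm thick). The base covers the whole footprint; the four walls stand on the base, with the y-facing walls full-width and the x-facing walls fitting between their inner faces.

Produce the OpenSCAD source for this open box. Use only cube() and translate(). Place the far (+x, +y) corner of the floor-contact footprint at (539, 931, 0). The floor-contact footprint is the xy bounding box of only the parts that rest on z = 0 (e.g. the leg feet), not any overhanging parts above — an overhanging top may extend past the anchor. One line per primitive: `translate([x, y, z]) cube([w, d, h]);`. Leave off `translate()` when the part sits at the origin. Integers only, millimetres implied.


translate([106, 454, 0]) cube([433, 477, 12]);
translate([106, 454, 12]) cube([433, 12, 313]);
translate([106, 919, 12]) cube([433, 12, 313]);
translate([106, 466, 12]) cube([12, 453, 313]);
translate([527, 466, 12]) cube([12, 453, 313]);


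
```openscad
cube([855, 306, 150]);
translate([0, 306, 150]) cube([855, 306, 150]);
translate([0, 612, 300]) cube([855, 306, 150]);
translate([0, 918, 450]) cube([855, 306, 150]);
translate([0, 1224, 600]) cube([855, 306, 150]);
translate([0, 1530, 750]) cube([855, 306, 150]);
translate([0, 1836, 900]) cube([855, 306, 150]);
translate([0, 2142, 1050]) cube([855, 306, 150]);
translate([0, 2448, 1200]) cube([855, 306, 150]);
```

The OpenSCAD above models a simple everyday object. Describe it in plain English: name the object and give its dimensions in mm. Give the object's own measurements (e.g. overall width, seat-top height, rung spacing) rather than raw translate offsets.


A straight staircase of 9 solid steps. Each step is 855 mm wide (x), 306 mm deep (y, the going) and 150 mm tall (the rise). The first step rests on the floor; each subsequent step sits one going further in +y and one rise higher in +z, directly behind and above the previous step with no overlap.


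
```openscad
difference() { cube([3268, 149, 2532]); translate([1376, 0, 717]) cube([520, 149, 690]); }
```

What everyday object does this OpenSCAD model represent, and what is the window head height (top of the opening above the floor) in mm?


A wall with a window opening. The window head height is 1407 mm.

A wall with a rectangular opening subtracted — a window. Sill at z = 717, opening 690 mm tall, so the head is at 717 + 690 = 1407 mm.


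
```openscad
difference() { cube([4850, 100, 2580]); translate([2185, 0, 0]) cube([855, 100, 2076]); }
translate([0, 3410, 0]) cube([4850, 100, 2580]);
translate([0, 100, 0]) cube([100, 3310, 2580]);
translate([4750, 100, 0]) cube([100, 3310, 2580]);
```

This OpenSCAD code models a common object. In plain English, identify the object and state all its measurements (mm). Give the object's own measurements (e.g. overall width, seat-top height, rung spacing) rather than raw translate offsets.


A single room: four walls, each 2580 mm tall and 100 mm thick, enclosing an outside footprint 4850×3510 mm (x × y), no floor or roof. The front and back walls (−y and +y sides) run the full x-width; the side walls fit between their inner faces. A door opening 855 mm wide and 2076 mm tall is cut through the front wall from the floor up, its −x edge 2185 mm from the wall's −x end.


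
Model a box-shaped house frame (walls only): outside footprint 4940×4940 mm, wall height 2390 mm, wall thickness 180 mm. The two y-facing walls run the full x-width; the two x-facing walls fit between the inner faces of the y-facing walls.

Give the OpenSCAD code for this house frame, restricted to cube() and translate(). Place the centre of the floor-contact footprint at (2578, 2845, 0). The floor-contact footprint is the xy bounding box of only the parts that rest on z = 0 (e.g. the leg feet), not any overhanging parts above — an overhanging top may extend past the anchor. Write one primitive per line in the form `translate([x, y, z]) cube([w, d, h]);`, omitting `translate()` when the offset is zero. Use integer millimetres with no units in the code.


translate([108, 375, 0]) cube([4940, 180, 2390]);
translate([108, 5135, 0]) cube([4940, 180, 2390]);
translate([108, 555, 0]) cube([180, 4580, 2390]);
translate([4868, 555, 0]) cube([180, 4580, 2390]);


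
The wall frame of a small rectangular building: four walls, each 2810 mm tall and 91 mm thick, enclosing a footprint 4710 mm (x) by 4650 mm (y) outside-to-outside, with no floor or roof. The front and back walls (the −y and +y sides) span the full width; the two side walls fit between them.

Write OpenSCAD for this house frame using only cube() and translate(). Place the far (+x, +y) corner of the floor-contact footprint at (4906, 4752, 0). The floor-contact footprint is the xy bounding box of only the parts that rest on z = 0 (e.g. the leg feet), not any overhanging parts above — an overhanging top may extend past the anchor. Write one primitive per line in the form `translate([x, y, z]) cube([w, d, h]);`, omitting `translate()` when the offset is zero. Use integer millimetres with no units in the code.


translate([196, 102, 0]) cube([4710, 91, 2810]);
translate([196, 4661, 0]) cube([4710, 91, 2810]);
translate([196, 193, 0]) cube([91, 4468, 2810]);
translate([4815, 193, 0]) cube([91, 4468, 2810]);


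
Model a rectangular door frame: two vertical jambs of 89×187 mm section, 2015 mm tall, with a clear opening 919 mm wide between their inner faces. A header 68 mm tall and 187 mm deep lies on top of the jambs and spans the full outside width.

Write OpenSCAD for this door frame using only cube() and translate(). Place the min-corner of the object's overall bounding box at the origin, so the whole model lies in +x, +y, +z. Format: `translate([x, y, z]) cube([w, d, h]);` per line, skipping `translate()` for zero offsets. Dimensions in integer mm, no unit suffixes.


cube([89, 187, 2015]);
translate([1008, 0, 0]) cube([89, 187, 2015]);
translate([0, 0, 2015]) cube([1097, 187, 68]);


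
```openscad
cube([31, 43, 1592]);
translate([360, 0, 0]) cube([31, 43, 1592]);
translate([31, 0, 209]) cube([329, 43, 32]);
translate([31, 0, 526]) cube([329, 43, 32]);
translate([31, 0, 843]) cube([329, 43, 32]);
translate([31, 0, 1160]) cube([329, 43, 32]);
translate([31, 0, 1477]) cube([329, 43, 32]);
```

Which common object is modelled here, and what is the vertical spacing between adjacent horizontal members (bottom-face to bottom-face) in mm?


A ladder. The rung spacing is 317 mm.

Two tall 31×43 posts with 5 short bars between them — a ladder. Adjacent rungs sit at z = 209 and z = 526, so the spacing is 526 − 209 = 317 mm.


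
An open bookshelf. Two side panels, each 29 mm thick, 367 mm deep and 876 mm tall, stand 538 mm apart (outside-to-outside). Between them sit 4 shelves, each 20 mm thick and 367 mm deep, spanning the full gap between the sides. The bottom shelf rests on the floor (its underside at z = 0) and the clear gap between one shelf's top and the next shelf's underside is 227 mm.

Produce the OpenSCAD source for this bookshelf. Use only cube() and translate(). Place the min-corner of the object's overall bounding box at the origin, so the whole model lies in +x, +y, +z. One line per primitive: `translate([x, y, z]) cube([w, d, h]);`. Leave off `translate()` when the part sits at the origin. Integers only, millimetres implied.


cube([29, 367, 876]);
translate([509, 0, 0]) cube([29, 367, 876]);
translate([29, 0, 0]) cube([480, 367, 20]);
translate([29, 0, 247]) cube([480, 367, 20]);
translate([29, 0, 494]) cube([480, 367, 20]);
translate([29, 0, 741]) cube([480, 367, 20]);
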